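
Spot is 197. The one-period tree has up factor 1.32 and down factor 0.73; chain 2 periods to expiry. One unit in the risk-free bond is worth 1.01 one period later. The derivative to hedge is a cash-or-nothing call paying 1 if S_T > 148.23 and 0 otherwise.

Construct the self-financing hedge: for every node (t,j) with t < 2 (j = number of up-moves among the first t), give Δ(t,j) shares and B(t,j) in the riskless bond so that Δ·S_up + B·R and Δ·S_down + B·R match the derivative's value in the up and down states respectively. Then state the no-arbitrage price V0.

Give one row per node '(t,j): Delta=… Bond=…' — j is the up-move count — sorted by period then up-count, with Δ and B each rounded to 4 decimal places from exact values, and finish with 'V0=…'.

(0,0): Delta=0.0045 Bond=-0.1721
(1,0): Delta=0.0118 Bond=-1.2250
(1,1): Delta=0.0000 Bond=0.9901
V0=0.7097

Under the risk-neutral measure, an up-move has probability p* = (R−d)/(u−d) = 0.4746 and values discount at R = 1.01.
At expiry t=2: V(2,0)=0.0000, V(2,1)=1.0000, V(2,2)=1.0000
  t=1,j=0: stock 143.8100 → up 189.8292 (V=1.0000), down 104.9813 (V=0.0000). Price 0.4699; hedge Δ=0.0118, bond B=-1.2250.
  t=1,j=1: stock 260.0400 → up 343.2528 (V=1.0000), down 189.8292 (V=1.0000). Price 0.9901; hedge Δ=0.0000, bond B=0.9901.
  t=0,j=0: stock 197.0000 → up 260.0400 (V=0.9901), down 143.8100 (V=0.4699). Price 0.7097; hedge Δ=0.0045, bond B=-0.1721.
The time-0 hedge costs 0.7097, which is the no-arbitrage price.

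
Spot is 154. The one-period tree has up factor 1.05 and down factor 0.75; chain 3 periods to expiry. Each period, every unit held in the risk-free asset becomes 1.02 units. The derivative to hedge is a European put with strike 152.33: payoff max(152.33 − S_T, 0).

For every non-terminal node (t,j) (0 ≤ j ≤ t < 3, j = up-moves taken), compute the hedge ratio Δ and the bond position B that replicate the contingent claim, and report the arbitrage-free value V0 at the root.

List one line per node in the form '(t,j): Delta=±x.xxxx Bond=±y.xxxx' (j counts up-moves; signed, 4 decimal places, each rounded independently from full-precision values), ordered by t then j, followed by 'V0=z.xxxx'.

Risk-neutral probability p* = (R−d)/(u−d) = (1.02−0.75)/(1.05−0.75) = 0.9000.
At expiry t=3: V(3,0)=87.3613, V(3,1)=61.3738, V(3,2)=24.9913, V(3,3)=0.0000
Node (2,0) S=86.6250: V=(p*·61.3738+(1−p*)·87.3613)/1.02=62.7181; Δ=(61.3738−87.3613)/(90.9562−64.9688)=-1.0000; B=V−Δ·S=149.3431
Node (2,1) S=121.2750: V=(p*·24.9913+(1−p*)·61.3738)/1.02=28.0681; Δ=(24.9913−61.3738)/(127.3388−90.9563)=-1.0000; B=V−Δ·S=149.3431
Node (2,2) S=169.7850: V=(p*·0.0000+(1−p*)·24.9913)/1.02=2.4501; Δ=(0.0000−24.9913)/(178.2742−127.3388)=-0.4906; B=V−Δ·S=85.7543
Node (1,0) S=115.5000: V=(p*·28.0681+(1−p*)·62.7181)/1.02=30.9148; Δ=(28.0681−62.7181)/(121.2750−86.6250)=-1.0000; B=V−Δ·S=146.4148
Node (1,1) S=161.7000: V=(p*·2.4501+(1−p*)·28.0681)/1.02=4.9137; Δ=(2.4501−28.0681)/(169.7850−121.2750)=-0.5281; B=V−Δ·S=90.3070
Node (0,0) S=154.0000: V=(p*·4.9137+(1−p*)·30.9148)/1.02=7.3664; Δ=(4.9137−30.9148)/(161.7000−115.5000)=-0.5628; B=V−Δ·S=94.0371
Check: Δ(0,0)·S0 + B(0,0) = 7.3664 = V0.

(0,0): Delta=-0.5628 Bond=94.0371
(1,0): Delta=-1.0000 Bond=146.4148
(1,1): Delta=-0.5281 Bond=90.3070
(2,0): Delta=-1.0000 Bond=149.3431
(2,1): Delta=-1.0000 Bond=149.3431
(2,2): Delta=-0.4906 Bond=85.7543
V0=7.3664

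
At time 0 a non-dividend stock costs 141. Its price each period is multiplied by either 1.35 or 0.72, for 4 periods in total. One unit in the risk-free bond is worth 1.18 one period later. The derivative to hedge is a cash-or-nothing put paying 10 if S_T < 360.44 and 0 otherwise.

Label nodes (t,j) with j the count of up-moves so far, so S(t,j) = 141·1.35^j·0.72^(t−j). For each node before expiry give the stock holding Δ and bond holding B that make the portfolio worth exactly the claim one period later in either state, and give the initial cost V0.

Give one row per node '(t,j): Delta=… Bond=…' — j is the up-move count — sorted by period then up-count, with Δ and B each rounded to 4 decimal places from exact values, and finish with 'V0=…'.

Under the risk-neutral measure, an up-move has probability p* = (R−d)/(u−d) = 0.7302 and values discount at R = 1.18.
At expiry t=4: V(4,0)=10.0000, V(4,1)=10.0000, V(4,2)=10.0000, V(4,3)=10.0000, V(4,4)=0.0000
Node (3,0) S=52.6280: V=(p*·10.0000+(1−p*)·10.0000)/1.18=8.4746; Δ=(10.0000−10.0000)/(71.0478−37.8921)=0.0000; B=V−Δ·S=8.4746
Node (3,1) S=98.6774: V=(p*·10.0000+(1−p*)·10.0000)/1.18=8.4746; Δ=(10.0000−10.0000)/(133.2145−71.0478)=0.0000; B=V−Δ·S=8.4746
Node (3,2) S=185.0202: V=(p*·10.0000+(1−p*)·10.0000)/1.18=8.4746; Δ=(10.0000−10.0000)/(249.7773−133.2145)=0.0000; B=V−Δ·S=8.4746
Node (3,3) S=346.9129: V=(p*·0.0000+(1−p*)·10.0000)/1.18=2.2868; Δ=(0.0000−10.0000)/(468.3324−249.7773)=-0.0458; B=V−Δ·S=18.1598
Node (2,0) S=73.0944: V=(p*·8.4746+(1−p*)·8.4746)/1.18=7.1818; Δ=(8.4746−8.4746)/(98.6774−52.6280)=0.0000; B=V−Δ·S=7.1818
Node (2,1) S=137.0520: V=(p*·8.4746+(1−p*)·8.4746)/1.18=7.1818; Δ=(8.4746−8.4746)/(185.0202−98.6774)=0.0000; B=V−Δ·S=7.1818
Node (2,2) S=256.9725: V=(p*·2.2868+(1−p*)·8.4746)/1.18=3.3530; Δ=(2.2868−8.4746)/(346.9129−185.0202)=-0.0382; B=V−Δ·S=13.1749
Node (1,0) S=101.5200: V=(p*·7.1818+(1−p*)·7.1818)/1.18=6.0863; Δ=(7.1818−7.1818)/(137.0520−73.0944)=0.0000; B=V−Δ·S=6.0863
Node (1,1) S=190.3500: V=(p*·3.3530+(1−p*)·7.1818)/1.18=3.7171; Δ=(3.3530−7.1818)/(256.9725−137.0520)=-0.0319; B=V−Δ·S=9.7947
Node (0,0) S=141.0000: V=(p*·3.7171+(1−p*)·6.0863)/1.18=3.6919; Δ=(3.7171−6.0863)/(190.3500−101.5200)=-0.0267; B=V−Δ·S=7.4525
Root portfolio cost Δ·141+B reproduces V0=3.6919.

(0,0): Delta=-0.0267 Bond=7.4525
(1,0): Delta=0.0000 Bond=6.0863
(1,1): Delta=-0.0319 Bond=9.7947
(2,0): Delta=0.0000 Bond=7.1818
(2,1): Delta=0.0000 Bond=7.1818
(2,2): Delta=-0.0382 Bond=13.1749
(3,0): Delta=0.0000 Bond=8.4746
(3,1): Delta=0.0000 Bond=8.4746
(3,2): Delta=0.0000 Bond=8.4746
(3,3): Delta=-0.0458 Bond=18.1598
V0=3.6919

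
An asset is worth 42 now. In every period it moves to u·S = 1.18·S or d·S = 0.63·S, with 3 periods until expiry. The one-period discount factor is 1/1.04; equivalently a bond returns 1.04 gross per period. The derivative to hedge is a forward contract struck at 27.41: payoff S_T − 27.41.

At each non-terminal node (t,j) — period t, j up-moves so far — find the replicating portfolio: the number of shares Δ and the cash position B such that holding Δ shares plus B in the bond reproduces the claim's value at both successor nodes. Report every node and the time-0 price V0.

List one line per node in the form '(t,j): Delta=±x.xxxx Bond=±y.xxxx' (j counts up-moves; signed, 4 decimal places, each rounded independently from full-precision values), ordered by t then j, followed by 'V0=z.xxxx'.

No-arbitrage ⇒ martingale measure with p* = (R−d)/(u−d) = 0.7455.
At expiry t=3: V(3,0)=-16.9080, V(3,1)=-7.7396, V(3,2)=9.4329, V(3,3)=41.5973
(2,0): S=16.6698. Δ = (V_up−V_dn)/(S_up−S_dn) = (-7.7396−-16.9080)/(19.6704−10.5020) = 1.0000. V = [p*·-7.7396 + (1−p*)·-16.9080]/1.04 = -9.6860. B = V − Δ·S = -26.3558.
(2,1): S=31.2228. Δ = (V_up−V_dn)/(S_up−S_dn) = (9.4329−-7.7396)/(36.8429−19.6704) = 1.0000. V = [p*·9.4329 + (1−p*)·-7.7396]/1.04 = 4.8670. B = V − Δ·S = -26.3558.
(2,2): S=58.4808. Δ = (V_up−V_dn)/(S_up−S_dn) = (41.5973−9.4329)/(69.0073−36.8429) = 1.0000. V = [p*·41.5973 + (1−p*)·9.4329]/1.04 = 32.1250. B = V − Δ·S = -26.3558.
(1,0): S=26.4600. Δ = (V_up−V_dn)/(S_up−S_dn) = (4.8670−-9.6860)/(31.2228−16.6698) = 1.0000. V = [p*·4.8670 + (1−p*)·-9.6860]/1.04 = 1.1179. B = V − Δ·S = -25.3421.
(1,1): S=49.5600. Δ = (V_up−V_dn)/(S_up−S_dn) = (32.1250−4.8670)/(58.4808−31.2228) = 1.0000. V = [p*·32.1250 + (1−p*)·4.8670]/1.04 = 24.2179. B = V − Δ·S = -25.3421.
(0,0): S=42.0000. Δ = (V_up−V_dn)/(S_up−S_dn) = (24.2179−1.1179)/(49.5600−26.4600) = 1.0000. V = [p*·24.2179 + (1−p*)·1.1179]/1.04 = 17.6326. B = V − Δ·S = -24.3674.
Check: Δ(0,0)·S0 + B(0,0) = 17.6326 = V0.

(0,0): Delta=1.0000 Bond=-24.3674
(1,0): Delta=1.0000 Bond=-25.3421
(1,1): Delta=1.0000 Bond=-25.3421
(2,0): Delta=1.0000 Bond=-26.3558
(2,1): Delta=1.0000 Bond=-26.3558
(2,2): Delta=1.0000 Bond=-26.3558
V0=17.6326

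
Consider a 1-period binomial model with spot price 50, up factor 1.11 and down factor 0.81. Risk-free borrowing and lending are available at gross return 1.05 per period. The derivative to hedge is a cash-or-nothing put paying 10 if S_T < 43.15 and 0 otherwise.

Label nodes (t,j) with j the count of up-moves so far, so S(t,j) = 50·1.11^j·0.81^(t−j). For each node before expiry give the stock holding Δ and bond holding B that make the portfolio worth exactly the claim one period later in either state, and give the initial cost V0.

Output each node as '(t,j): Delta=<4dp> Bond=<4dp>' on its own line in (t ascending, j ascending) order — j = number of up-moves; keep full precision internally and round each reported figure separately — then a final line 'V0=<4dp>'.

(0,0): Delta=-0.6667 Bond=35.2381
V0=1.9048

Under the risk-neutral measure, an up-move has probability p* = (R−d)/(u−d) = 0.8000 and values discount at R = 1.05.
Payoff layer (t=1): V(1,0)=10.0000, V(1,1)=0.0000
Node (0,0) S=50.0000: V=(p*·0.0000+(1−p*)·10.0000)/1.05=1.9048; Δ=(0.0000−10.0000)/(55.5000−40.5000)=-0.6667; B=V−Δ·S=35.2381
Each (Δ,B) replicates both successor values, so the strategy is self-financing and V0 is arbitrage-free.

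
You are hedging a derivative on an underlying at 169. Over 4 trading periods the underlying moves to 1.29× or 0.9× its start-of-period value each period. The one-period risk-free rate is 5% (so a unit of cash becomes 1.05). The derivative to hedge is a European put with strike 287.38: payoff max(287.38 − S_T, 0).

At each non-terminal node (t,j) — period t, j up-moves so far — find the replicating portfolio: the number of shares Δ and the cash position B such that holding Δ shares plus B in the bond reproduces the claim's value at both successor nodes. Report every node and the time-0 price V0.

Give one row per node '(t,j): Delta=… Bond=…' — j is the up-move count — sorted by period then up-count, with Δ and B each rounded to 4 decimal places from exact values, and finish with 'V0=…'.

(0,0): Delta=-0.7544 Bond=202.6872
(1,0): Delta=-0.9115 Bond=236.7101
(1,1): Delta=-0.5791 Bond=174.5998
(2,0): Delta=-1.0000 Bond=260.6621
(2,1): Delta=-0.8127 Bond=229.1592
(2,2): Delta=-0.3184 Bond=110.0027
(3,0): Delta=-1.0000 Bond=273.6952
(3,1): Delta=-1.0000 Bond=273.6952
(3,2): Delta=-0.6036 Bond=187.6922
(3,3): Delta=0.0000 Bond=0.0000
V0=75.1887

Since d<R<u, set p* = (R−d)/(u−d) = 0.3846; price each node as the discounted p*-expectation of its children.
Terminal values V(4,·): V(4,0)=176.4991, V(4,1)=128.4507, V(4,2)=59.5814, V(4,3)=0.0000, V(4,4)=0.0000
(3,0): S=123.2010. Δ = (V_up−V_dn)/(S_up−S_dn) = (128.4507−176.4991)/(158.9293−110.8809) = -1.0000. V = [p*·128.4507 + (1−p*)·176.4991]/1.05 = 150.4942. B = V − Δ·S = 273.6952.
(3,1): S=176.5881. Δ = (V_up−V_dn)/(S_up−S_dn) = (59.5814−128.4507)/(227.7986−158.9293) = -1.0000. V = [p*·59.5814 + (1−p*)·128.4507]/1.05 = 97.1071. B = V − Δ·S = 273.6952.
(3,2): S=253.1096. Δ = (V_up−V_dn)/(S_up−S_dn) = (0.0000−59.5814)/(326.5114−227.7986) = -0.6036. V = [p*·0.0000 + (1−p*)·59.5814]/1.05 = 34.9195. B = V − Δ·S = 187.6922.
(3,3): S=362.7904. Δ = (V_up−V_dn)/(S_up−S_dn) = (0.0000−0.0000)/(467.9997−326.5114) = 0.0000. V = [p*·0.0000 + (1−p*)·0.0000]/1.05 = 0.0000. B = V − Δ·S = 0.0000.
(2,0): S=136.8900. Δ = (V_up−V_dn)/(S_up−S_dn) = (97.1071−150.4942)/(176.5881−123.2010) = -1.0000. V = [p*·97.1071 + (1−p*)·150.4942]/1.05 = 123.7721. B = V − Δ·S = 260.6621.
(2,1): S=196.2090. Δ = (V_up−V_dn)/(S_up−S_dn) = (34.9195−97.1071)/(253.1096−176.5881) = -0.8127. V = [p*·34.9195 + (1−p*)·97.1071]/1.05 = 69.7036. B = V − Δ·S = 229.1592.
(2,2): S=281.2329. Δ = (V_up−V_dn)/(S_up−S_dn) = (0.0000−34.9195)/(362.7904−253.1096) = -0.3184. V = [p*·0.0000 + (1−p*)·34.9195]/1.05 = 20.4656. B = V − Δ·S = 110.0027.
(1,0): S=152.1000. Δ = (V_up−V_dn)/(S_up−S_dn) = (69.7036−123.7721)/(196.2090−136.8900) = -0.9115. V = [p*·69.7036 + (1−p*)·123.7721]/1.05 = 98.0729. B = V − Δ·S = 236.7101.
(1,1): S=218.0100. Δ = (V_up−V_dn)/(S_up−S_dn) = (20.4656−69.7036)/(281.2329−196.2090) = -0.5791. V = [p*·20.4656 + (1−p*)·69.7036]/1.05 = 48.3485. B = V − Δ·S = 174.5998.
(0,0): S=169.0000. Δ = (V_up−V_dn)/(S_up−S_dn) = (48.3485−98.0729)/(218.0100−152.1000) = -0.7544. V = [p*·48.3485 + (1−p*)·98.0729]/1.05 = 75.1887. B = V − Δ·S = 202.6872.
Check: Δ(0,0)·S0 + B(0,0) = 75.1887 = V0.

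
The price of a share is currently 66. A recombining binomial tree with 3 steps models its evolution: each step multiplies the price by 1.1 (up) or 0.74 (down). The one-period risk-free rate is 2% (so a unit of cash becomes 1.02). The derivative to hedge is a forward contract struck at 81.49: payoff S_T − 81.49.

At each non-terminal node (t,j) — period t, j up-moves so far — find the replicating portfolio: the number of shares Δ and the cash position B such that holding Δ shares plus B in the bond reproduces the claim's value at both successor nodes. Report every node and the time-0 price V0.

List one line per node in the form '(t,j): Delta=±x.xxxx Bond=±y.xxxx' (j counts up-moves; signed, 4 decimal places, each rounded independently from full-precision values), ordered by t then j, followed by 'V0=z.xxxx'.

Risk-neutral probability p* = (R−d)/(u−d) = (1.02−0.74)/(1.1−0.74) = 0.7778.
Terminal payoffs: V(3,0)=-54.7452, V(3,1)=-41.7342, V(3,2)=-22.3936, V(3,3)=6.3560
  t=2,j=0: stock 36.1416 → up 39.7558 (V=-41.7342), down 26.7448 (V=-54.7452). Price -43.7506; hedge Δ=1.0000, bond B=-79.8922.
  t=2,j=1: stock 53.7240 → up 59.0964 (V=-22.3936), down 39.7558 (V=-41.7342). Price -26.1682; hedge Δ=1.0000, bond B=-79.8922.
  t=2,j=2: stock 79.8600 → up 87.8460 (V=6.3560), down 59.0964 (V=-22.3936). Price -0.0322; hedge Δ=1.0000, bond B=-79.8922.
  t=1,j=0: stock 48.8400 → up 53.7240 (V=-26.1682), down 36.1416 (V=-43.7506). Price -29.4856; hedge Δ=1.0000, bond B=-78.3256.
  t=1,j=1: stock 72.6000 → up 79.8600 (V=-0.0322), down 53.7240 (V=-26.1682). Price -5.7256; hedge Δ=1.0000, bond B=-78.3256.
  t=0,j=0: stock 66.0000 → up 72.6000 (V=-5.7256), down 48.8400 (V=-29.4856). Price -10.7898; hedge Δ=1.0000, bond B=-76.7898.
Self-financing check: at every node Δ·S+B equals the discounted successor values.

(0,0): Delta=1.0000 Bond=-76.7898
(1,0): Delta=1.0000 Bond=-78.3256
(1,1): Delta=1.0000 Bond=-78.3256
(2,0): Delta=1.0000 Bond=-79.8922
(2,1): Delta=1.0000 Bond=-79.8922
(2,2): Delta=1.0000 Bond=-79.8922
V0=-10.7898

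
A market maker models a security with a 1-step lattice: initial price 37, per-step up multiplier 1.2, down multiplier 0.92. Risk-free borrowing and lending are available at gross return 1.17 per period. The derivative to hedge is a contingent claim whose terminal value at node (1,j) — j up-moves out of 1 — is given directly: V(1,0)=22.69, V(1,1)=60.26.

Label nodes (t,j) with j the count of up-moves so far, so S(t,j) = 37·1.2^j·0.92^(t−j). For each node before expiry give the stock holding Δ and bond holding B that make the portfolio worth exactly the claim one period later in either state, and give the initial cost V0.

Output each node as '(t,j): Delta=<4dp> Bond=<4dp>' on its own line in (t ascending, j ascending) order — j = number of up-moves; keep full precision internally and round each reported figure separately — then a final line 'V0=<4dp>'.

Since d<R<u, set p* = (R−d)/(u−d) = 0.8929; price each node as the discounted p*-expectation of its children.
Payoff layer (t=1): V(1,0)=22.6900, V(1,1)=60.2600
  t=0,j=0: stock 37.0000 → up 44.4000 (V=60.2600), down 34.0400 (V=22.6900). Price 48.0638; hedge Δ=3.6264, bond B=-86.1148.
Self-financing check: at every node Δ·S+B equals the discounted successor values.

(0,0): Delta=3.6264 Bond=-86.1148
V0=48.0638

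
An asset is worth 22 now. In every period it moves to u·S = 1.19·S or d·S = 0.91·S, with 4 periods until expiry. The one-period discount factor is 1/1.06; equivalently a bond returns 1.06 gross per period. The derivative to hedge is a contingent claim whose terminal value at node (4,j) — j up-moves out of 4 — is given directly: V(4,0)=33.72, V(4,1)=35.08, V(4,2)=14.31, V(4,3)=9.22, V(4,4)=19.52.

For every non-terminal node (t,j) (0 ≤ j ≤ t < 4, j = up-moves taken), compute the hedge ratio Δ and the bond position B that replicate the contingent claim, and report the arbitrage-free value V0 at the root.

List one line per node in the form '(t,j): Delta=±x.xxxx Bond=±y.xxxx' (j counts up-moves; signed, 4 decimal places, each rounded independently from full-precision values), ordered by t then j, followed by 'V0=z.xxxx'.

(0,0): Delta=-1.0237 Bond=37.2875
(1,0): Delta=-1.8258 Bond=55.5827
(1,1): Delta=-0.4921 Bond=25.6079
(2,0): Delta=-1.9410 Bond=61.0168
(2,1): Delta=-1.7494 Bond=57.0984
(2,2): Delta=0.3412 Bond=1.1843
(3,0): Delta=0.2930 Bond=27.6415
(3,1): Delta=-3.4216 Bond=96.7759
(3,2): Delta=-0.6412 Bond=29.1061
(3,3): Delta=0.9922 Bond=-22.8821
V0=14.7663

Since d<R<u, set p* = (R−d)/(u−d) = 0.5357; price each node as the discounted p*-expectation of its children.
Payoff layer (t=4): V(4,0)=33.7200, V(4,1)=35.0800, V(4,2)=14.3100, V(4,3)=9.2200, V(4,4)=19.5200
(3,0): S=16.5786. Δ = (V_up−V_dn)/(S_up−S_dn) = (35.0800−33.7200)/(19.7285−15.0865) = 0.2930. V = [p*·35.0800 + (1−p*)·33.7200]/1.06 = 32.4987. B = V − Δ·S = 27.6415.
(3,1): S=21.6797. Δ = (V_up−V_dn)/(S_up−S_dn) = (14.3100−35.0800)/(25.7988−19.7285) = -3.4216. V = [p*·14.3100 + (1−p*)·35.0800]/1.06 = 22.5974. B = V − Δ·S = 96.7759.
(3,2): S=28.3503. Δ = (V_up−V_dn)/(S_up−S_dn) = (9.2200−14.3100)/(33.7369−25.7988) = -0.6412. V = [p*·9.2200 + (1−p*)·14.3100]/1.06 = 10.9276. B = V − Δ·S = 29.1061.
(3,3): S=37.0735. Δ = (V_up−V_dn)/(S_up−S_dn) = (19.5200−9.2200)/(44.1175−33.7369) = 0.9922. V = [p*·19.5200 + (1−p*)·9.2200]/1.06 = 13.9036. B = V − Δ·S = -22.8821.
(2,0): S=18.2182. Δ = (V_up−V_dn)/(S_up−S_dn) = (22.5974−32.4987)/(21.6797−16.5786) = -1.9410. V = [p*·22.5974 + (1−p*)·32.4987]/1.06 = 25.6551. B = V − Δ·S = 61.0168.
(2,1): S=23.8238. Δ = (V_up−V_dn)/(S_up−S_dn) = (10.9276−22.5974)/(28.3503−21.6797) = -1.7494. V = [p*·10.9276 + (1−p*)·22.5974]/1.06 = 15.4205. B = V − Δ·S = 57.0984.
(2,2): S=31.1542. Δ = (V_up−V_dn)/(S_up−S_dn) = (13.9036−10.9276)/(37.0735−28.3503) = 0.3412. V = [p*·13.9036 + (1−p*)·10.9276]/1.06 = 11.8131. B = V − Δ·S = 1.1843.
(1,0): S=20.0200. Δ = (V_up−V_dn)/(S_up−S_dn) = (15.4205−25.6551)/(23.8238−18.2182) = -1.8258. V = [p*·15.4205 + (1−p*)·25.6551]/1.06 = 19.0304. B = V − Δ·S = 55.5827.
(1,1): S=26.1800. Δ = (V_up−V_dn)/(S_up−S_dn) = (11.8131−15.4205)/(31.1542−23.8238) = -0.4921. V = [p*·11.8131 + (1−p*)·15.4205]/1.06 = 12.7245. B = V − Δ·S = 25.6079.
(0,0): S=22.0000. Δ = (V_up−V_dn)/(S_up−S_dn) = (12.7245−19.0304)/(26.1800−20.0200) = -1.0237. V = [p*·12.7245 + (1−p*)·19.0304]/1.06 = 14.7663. B = V − Δ·S = 37.2875.
Check: Δ(0,0)·S0 + B(0,0) = 14.7663 = V0.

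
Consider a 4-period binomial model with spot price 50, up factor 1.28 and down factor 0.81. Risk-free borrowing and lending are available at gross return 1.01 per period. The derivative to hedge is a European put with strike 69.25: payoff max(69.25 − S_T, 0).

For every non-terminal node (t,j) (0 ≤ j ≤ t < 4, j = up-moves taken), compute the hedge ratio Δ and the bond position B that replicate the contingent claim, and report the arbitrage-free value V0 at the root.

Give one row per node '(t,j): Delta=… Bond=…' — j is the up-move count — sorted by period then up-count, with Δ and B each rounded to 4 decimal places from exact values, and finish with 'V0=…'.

(0,0): Delta=-0.6410 Bond=53.3137
(1,0): Delta=-0.8537 Bond=62.4626
(1,1): Delta=-0.4593 Bond=42.2155
(2,0): Delta=-1.0000 Bond=67.8855
(2,1): Delta=-0.7288 Bond=56.6096
(2,2): Delta=-0.2290 Bond=23.7756
(3,0): Delta=-1.0000 Bond=68.5644
(3,1): Delta=-1.0000 Bond=68.5644
(3,2): Delta=-0.4971 Bond=41.8010
(3,3): Delta=0.0000 Bond=0.0000
V0=21.2638

The replicating-portfolio and risk-neutral prices coincide; use p* = (1.01−0.81)/(1.28−0.81) = 0.4255 for the latter.
Terminal values V(4,·): V(4,0)=47.7266, V(4,1)=35.2378, V(4,2)=15.5023, V(4,3)=0.0000, V(4,4)=0.0000
(3,0): S=26.5721. Δ = (V_up−V_dn)/(S_up−S_dn) = (35.2378−47.7266)/(34.0122−21.5234) = -1.0000. V = [p*·35.2378 + (1−p*)·47.7266]/1.01 = 41.9923. B = V − Δ·S = 68.5644.
(3,1): S=41.9904. Δ = (V_up−V_dn)/(S_up−S_dn) = (15.5023−35.2378)/(53.7477−34.0122) = -1.0000. V = [p*·15.5023 + (1−p*)·35.2378]/1.01 = 26.5740. B = V − Δ·S = 68.5644.
(3,2): S=66.3552. Δ = (V_up−V_dn)/(S_up−S_dn) = (0.0000−15.5023)/(84.9347−53.7477) = -0.4971. V = [p*·0.0000 + (1−p*)·15.5023]/1.01 = 8.8174. B = V − Δ·S = 41.8010.
(3,3): S=104.8576. Δ = (V_up−V_dn)/(S_up−S_dn) = (0.0000−0.0000)/(134.2177−84.9347) = 0.0000. V = [p*·0.0000 + (1−p*)·0.0000]/1.01 = 0.0000. B = V − Δ·S = 0.0000.
(2,0): S=32.8050. Δ = (V_up−V_dn)/(S_up−S_dn) = (26.5740−41.9923)/(41.9904−26.5721) = -1.0000. V = [p*·26.5740 + (1−p*)·41.9923]/1.01 = 35.0805. B = V − Δ·S = 67.8855.
(2,1): S=51.8400. Δ = (V_up−V_dn)/(S_up−S_dn) = (8.8174−26.5740)/(66.3552−41.9904) = -0.7288. V = [p*·8.8174 + (1−p*)·26.5740]/1.01 = 18.8297. B = V − Δ·S = 56.6096.
(2,2): S=81.9200. Δ = (V_up−V_dn)/(S_up−S_dn) = (0.0000−8.8174)/(104.8576−66.3552) = -0.2290. V = [p*·0.0000 + (1−p*)·8.8174]/1.01 = 5.0152. B = V − Δ·S = 23.7756.
(1,0): S=40.5000. Δ = (V_up−V_dn)/(S_up−S_dn) = (18.8297−35.0805)/(51.8400−32.8050) = -0.8537. V = [p*·18.8297 + (1−p*)·35.0805]/1.01 = 27.8864. B = V − Δ·S = 62.4626.
(1,1): S=64.0000. Δ = (V_up−V_dn)/(S_up−S_dn) = (5.0152−18.8297)/(81.9200−51.8400) = -0.4593. V = [p*·5.0152 + (1−p*)·18.8297]/1.01 = 12.8229. B = V − Δ·S = 42.2155.
(0,0): S=50.0000. Δ = (V_up−V_dn)/(S_up−S_dn) = (12.8229−27.8864)/(64.0000−40.5000) = -0.6410. V = [p*·12.8229 + (1−p*)·27.8864]/1.01 = 21.2638. B = V − Δ·S = 53.3137.
The time-0 hedge costs 21.2638, which is the no-arbitrage price.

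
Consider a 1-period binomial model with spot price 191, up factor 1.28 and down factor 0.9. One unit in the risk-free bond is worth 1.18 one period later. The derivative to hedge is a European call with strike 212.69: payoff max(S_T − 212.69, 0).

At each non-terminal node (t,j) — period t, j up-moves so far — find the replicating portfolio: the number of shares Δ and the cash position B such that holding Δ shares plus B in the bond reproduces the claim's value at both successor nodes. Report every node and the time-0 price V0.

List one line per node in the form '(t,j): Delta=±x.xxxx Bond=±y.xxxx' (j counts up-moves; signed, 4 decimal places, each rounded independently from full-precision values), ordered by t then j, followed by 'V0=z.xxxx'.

No-arbitrage ⇒ martingale measure with p* = (R−d)/(u−d) = 0.7368.
Payoff layer (t=1): V(1,0)=0.0000, V(1,1)=31.7900
Node (0,0) S=191.0000: V=(p*·31.7900+(1−p*)·0.0000)/1.18=19.8510; Δ=(31.7900−0.0000)/(244.4800−171.9000)=0.4380; B=V−Δ·S=-63.8069
Each (Δ,B) replicates both successor values, so the strategy is self-financing and V0 is arbitrage-free.

(0,0): Delta=0.4380 Bond=-63.8069
V0=19.8510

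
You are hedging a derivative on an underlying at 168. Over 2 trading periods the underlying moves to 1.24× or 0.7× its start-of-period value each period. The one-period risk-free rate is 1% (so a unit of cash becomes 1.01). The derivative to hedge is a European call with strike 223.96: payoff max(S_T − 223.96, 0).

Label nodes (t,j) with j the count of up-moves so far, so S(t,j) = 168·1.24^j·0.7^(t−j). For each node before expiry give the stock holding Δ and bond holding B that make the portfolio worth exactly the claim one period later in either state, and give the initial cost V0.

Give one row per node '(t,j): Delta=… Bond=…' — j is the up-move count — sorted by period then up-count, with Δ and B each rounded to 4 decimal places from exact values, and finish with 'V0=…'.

No-arbitrage ⇒ martingale measure with p* = (R−d)/(u−d) = 0.5741.
Terminal payoffs: V(2,0)=0.0000, V(2,1)=0.0000, V(2,2)=34.3568
Node (1,0) S=117.6000: V=(p*·0.0000+(1−p*)·0.0000)/1.01=0.0000; Δ=(0.0000−0.0000)/(145.8240−82.3200)=0.0000; B=V−Δ·S=0.0000
Node (1,1) S=208.3200: V=(p*·34.3568+(1−p*)·0.0000)/1.01=19.5281; Δ=(34.3568−0.0000)/(258.3168−145.8240)=0.3054; B=V−Δ·S=-44.0956
Node (0,0) S=168.0000: V=(p*·19.5281+(1−p*)·0.0000)/1.01=11.0996; Δ=(19.5281−0.0000)/(208.3200−117.6000)=0.2153; B=V−Δ·S=-25.0635
Root portfolio cost Δ·168+B reproduces V0=11.0996.

(0,0): Delta=0.2153 Bond=-25.0635
(1,0): Delta=0.0000 Bond=0.0000
(1,1): Delta=0.3054 Bond=-44.0956
V0=11.0996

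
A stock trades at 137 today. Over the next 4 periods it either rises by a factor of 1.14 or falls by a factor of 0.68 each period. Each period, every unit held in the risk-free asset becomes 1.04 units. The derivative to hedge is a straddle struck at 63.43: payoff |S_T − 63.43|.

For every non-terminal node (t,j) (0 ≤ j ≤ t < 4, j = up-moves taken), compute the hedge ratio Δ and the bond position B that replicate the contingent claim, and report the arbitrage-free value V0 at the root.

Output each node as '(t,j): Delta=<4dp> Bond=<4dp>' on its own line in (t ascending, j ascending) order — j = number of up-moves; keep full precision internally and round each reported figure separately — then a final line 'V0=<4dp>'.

Since d<R<u, set p* = (R−d)/(u−d) = 0.7826; price each node as the discounted p*-expectation of its children.
Payoff layer (t=4): V(4,0)=34.1375, V(4,1)=14.3220, V(4,2)=18.8981, V(4,3)=74.5906, V(4,4)=167.9575
  t=3,j=0: stock 43.0772 → up 49.1080 (V=14.3220), down 29.2925 (V=34.1375). Price 17.9132; hedge Δ=-1.0000, bond B=60.9904.
  t=3,j=1: stock 72.2176 → up 82.3281 (V=18.8981), down 49.1080 (V=14.3220). Price 17.2147; hedge Δ=0.1378, bond B=7.2667.
  t=3,j=2: stock 121.0707 → up 138.0206 (V=74.5906), down 82.3281 (V=18.8981). Price 60.0804; hedge Δ=1.0000, bond B=-60.9904.
  t=3,j=3: stock 202.9715 → up 231.3875 (V=167.9575), down 138.0206 (V=74.5906). Price 141.9811; hedge Δ=1.0000, bond B=-60.9904.
  t=2,j=0: stock 63.3488 → up 72.2176 (V=17.2147), down 43.0772 (V=17.9132). Price 16.6986; hedge Δ=-0.0240, bond B=18.2171.
  t=2,j=1: stock 106.2024 → up 121.0707 (V=60.0804), down 72.2176 (V=17.2147). Price 48.8094; hedge Δ=0.8774, bond B=-44.3768.
  t=2,j=2: stock 178.0452 → up 202.9715 (V=141.9811), down 121.0707 (V=60.0804). Price 119.4006; hedge Δ=1.0000, bond B=-58.6446.
  t=1,j=0: stock 93.1600 → up 106.2024 (V=48.8094), down 63.3488 (V=16.6986). Price 40.2200; hedge Δ=0.7493, bond B=-29.5860.
  t=1,j=1: stock 156.1800 → up 178.0452 (V=119.4006), down 106.2024 (V=48.8094). Price 100.0526; hedge Δ=0.9826, bond B=-53.4066.
  t=0,j=0: stock 137.0000 → up 156.1800 (V=100.0526), down 93.1600 (V=40.2200). Price 83.6976; hedge Δ=0.9494, bond B=-46.3733.
Root portfolio cost Δ·137+B reproduces V0=83.6976.

(0,0): Delta=0.9494 Bond=-46.3733
(1,0): Delta=0.7493 Bond=-29.5860
(1,1): Delta=0.9826 Bond=-53.4066
(2,0): Delta=-0.0240 Bond=18.2171
(2,1): Delta=0.8774 Bond=-44.3768
(2,2): Delta=1.0000 Bond=-58.6446
(3,0): Delta=-1.0000 Bond=60.9904
(3,1): Delta=0.1378 Bond=7.2667
(3,2): Delta=1.0000 Bond=-60.9904
(3,3): Delta=1.0000 Bond=-60.9904
V0=83.6976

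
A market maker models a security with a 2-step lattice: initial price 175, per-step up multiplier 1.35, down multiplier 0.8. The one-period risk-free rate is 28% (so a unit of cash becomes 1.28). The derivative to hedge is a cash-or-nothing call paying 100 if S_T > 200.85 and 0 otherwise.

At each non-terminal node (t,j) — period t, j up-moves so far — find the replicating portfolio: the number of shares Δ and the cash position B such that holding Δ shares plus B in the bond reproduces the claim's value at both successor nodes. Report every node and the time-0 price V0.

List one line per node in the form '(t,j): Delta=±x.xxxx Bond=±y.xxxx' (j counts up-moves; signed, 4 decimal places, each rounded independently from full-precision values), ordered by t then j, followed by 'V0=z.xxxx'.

Under the risk-neutral measure, an up-move has probability p* = (R−d)/(u−d) = 0.8727 and values discount at R = 1.28.
At expiry t=2: V(2,0)=0.0000, V(2,1)=0.0000, V(2,2)=100.0000
Node (1,0) S=140.0000: V=(p*·0.0000+(1−p*)·0.0000)/1.28=0.0000; Δ=(0.0000−0.0000)/(189.0000−112.0000)=0.0000; B=V−Δ·S=0.0000
Node (1,1) S=236.2500: V=(p*·100.0000+(1−p*)·0.0000)/1.28=68.1818; Δ=(100.0000−0.0000)/(318.9375−189.0000)=0.7696; B=V−Δ·S=-113.6364
Node (0,0) S=175.0000: V=(p*·68.1818+(1−p*)·0.0000)/1.28=46.4876; Δ=(68.1818−0.0000)/(236.2500−140.0000)=0.7084; B=V−Δ·S=-77.4793
Each (Δ,B) replicates both successor values, so the strategy is self-financing and V0 is arbitrage-free.

(0,0): Delta=0.7084 Bond=-77.4793
(1,0): Delta=0.0000 Bond=0.0000
(1,1): Delta=0.7696 Bond=-113.6364
V0=46.4876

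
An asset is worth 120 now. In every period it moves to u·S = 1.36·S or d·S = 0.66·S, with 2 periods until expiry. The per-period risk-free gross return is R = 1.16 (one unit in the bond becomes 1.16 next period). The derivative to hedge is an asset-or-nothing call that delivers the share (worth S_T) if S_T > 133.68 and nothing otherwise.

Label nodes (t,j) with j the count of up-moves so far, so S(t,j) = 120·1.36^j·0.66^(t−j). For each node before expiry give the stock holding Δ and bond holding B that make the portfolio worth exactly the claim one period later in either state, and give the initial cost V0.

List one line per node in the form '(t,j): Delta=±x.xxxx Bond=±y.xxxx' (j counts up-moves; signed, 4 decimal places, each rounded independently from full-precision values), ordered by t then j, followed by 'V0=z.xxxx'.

(0,0): Delta=1.6270 Bond=-111.0864
(1,0): Delta=0.0000 Bond=0.0000
(1,1): Delta=1.9429 Bond=-180.4043
V0=84.1564

No-arbitrage ⇒ martingale measure with p* = (R−d)/(u−d) = 0.7143.
Terminal payoffs: V(2,0)=0.0000, V(2,1)=0.0000, V(2,2)=221.9520
  t=1,j=0: stock 79.2000 → up 107.7120 (V=0.0000), down 52.2720 (V=0.0000). Price 0.0000; hedge Δ=0.0000, bond B=0.0000.
  t=1,j=1: stock 163.2000 → up 221.9520 (V=221.9520), down 107.7120 (V=0.0000). Price 136.6700; hedge Δ=1.9429, bond B=-180.4043.
  t=0,j=0: stock 120.0000 → up 163.2000 (V=136.6700), down 79.2000 (V=0.0000). Price 84.1564; hedge Δ=1.6270, bond B=-111.0864.
Each (Δ,B) replicates both successor values, so the strategy is self-financing and V0 is arbitrage-free.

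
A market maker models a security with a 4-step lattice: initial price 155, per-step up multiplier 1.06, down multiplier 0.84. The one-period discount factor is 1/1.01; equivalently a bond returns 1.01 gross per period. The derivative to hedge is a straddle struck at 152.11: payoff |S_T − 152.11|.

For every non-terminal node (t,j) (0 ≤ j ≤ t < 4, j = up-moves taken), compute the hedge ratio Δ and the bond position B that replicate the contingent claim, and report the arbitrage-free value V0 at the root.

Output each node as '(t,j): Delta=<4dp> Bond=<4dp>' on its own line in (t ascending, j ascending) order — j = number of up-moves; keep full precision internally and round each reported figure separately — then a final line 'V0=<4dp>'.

No-arbitrage ⇒ martingale measure with p* = (R−d)/(u−d) = 0.7727.
Terminal payoffs: V(4,0)=74.9399, V(4,1)=54.7287, V(4,2)=29.2241, V(4,3)=2.9603, V(4,4)=43.5739
(3,0): S=91.8691. Δ = (V_up−V_dn)/(S_up−S_dn) = (54.7287−74.9399)/(97.3813−77.1701) = -1.0000. V = [p*·54.7287 + (1−p*)·74.9399]/1.01 = 58.7348. B = V − Δ·S = 150.6040.
(3,1): S=115.9301. Δ = (V_up−V_dn)/(S_up−S_dn) = (29.2241−54.7287)/(122.8859−97.3813) = -1.0000. V = [p*·29.2241 + (1−p*)·54.7287]/1.01 = 34.6739. B = V − Δ·S = 150.6040.
(3,2): S=146.2927. Δ = (V_up−V_dn)/(S_up−S_dn) = (2.9603−29.2241)/(155.0703−122.8859) = -0.8160. V = [p*·2.9603 + (1−p*)·29.2241]/1.01 = 8.8409. B = V − Δ·S = 128.2220.
(3,3): S=184.6075. Δ = (V_up−V_dn)/(S_up−S_dn) = (43.5739−2.9603)/(195.6839−155.0703) = 1.0000. V = [p*·43.5739 + (1−p*)·2.9603]/1.01 = 34.0035. B = V − Δ·S = -150.6040.
(2,0): S=109.3680. Δ = (V_up−V_dn)/(S_up−S_dn) = (34.6739−58.7348)/(115.9301−91.8691) = -1.0000. V = [p*·34.6739 + (1−p*)·58.7348]/1.01 = 39.7448. B = V − Δ·S = 149.1128.
(2,1): S=138.0120. Δ = (V_up−V_dn)/(S_up−S_dn) = (8.8409−34.6739)/(146.2927−115.9301) = -0.8508. V = [p*·8.8409 + (1−p*)·34.6739]/1.01 = 14.5664. B = V − Δ·S = 131.9889.
(2,2): S=174.1580. Δ = (V_up−V_dn)/(S_up−S_dn) = (34.0035−8.8409)/(184.6075−146.2927) = 0.6567. V = [p*·34.0035 + (1−p*)·8.8409]/1.01 = 28.0047. B = V − Δ·S = -86.3707.
(1,0): S=130.2000. Δ = (V_up−V_dn)/(S_up−S_dn) = (14.5664−39.7448)/(138.0120−109.3680) = -0.8790. V = [p*·14.5664 + (1−p*)·39.7448]/1.01 = 20.0879. B = V − Δ·S = 134.5354.
(1,1): S=164.3000. Δ = (V_up−V_dn)/(S_up−S_dn) = (28.0047−14.5664)/(174.1580−138.0120) = 0.3718. V = [p*·28.0047 + (1−p*)·14.5664]/1.01 = 24.7035. B = V − Δ·S = -36.3797.
(0,0): S=155.0000. Δ = (V_up−V_dn)/(S_up−S_dn) = (24.7035−20.0879)/(164.3000−130.2000) = 0.1354. V = [p*·24.7035 + (1−p*)·20.0879]/1.01 = 23.4203. B = V − Δ·S = 2.4402.
Each (Δ,B) replicates both successor values, so the strategy is self-financing and V0 is arbitrage-free.

(0,0): Delta=0.1354 Bond=2.4402
(1,0): Delta=-0.8790 Bond=134.5354
(1,1): Delta=0.3718 Bond=-36.3797
(2,0): Delta=-1.0000 Bond=149.1128
(2,1): Delta=-0.8508 Bond=131.9889
(2,2): Delta=0.6567 Bond=-86.3707
(3,0): Delta=-1.0000 Bond=150.6040
(3,1): Delta=-1.0000 Bond=150.6040
(3,2): Delta=-0.8160 Bond=128.2220
(3,3): Delta=1.0000 Bond=-150.6040
V0=23.4203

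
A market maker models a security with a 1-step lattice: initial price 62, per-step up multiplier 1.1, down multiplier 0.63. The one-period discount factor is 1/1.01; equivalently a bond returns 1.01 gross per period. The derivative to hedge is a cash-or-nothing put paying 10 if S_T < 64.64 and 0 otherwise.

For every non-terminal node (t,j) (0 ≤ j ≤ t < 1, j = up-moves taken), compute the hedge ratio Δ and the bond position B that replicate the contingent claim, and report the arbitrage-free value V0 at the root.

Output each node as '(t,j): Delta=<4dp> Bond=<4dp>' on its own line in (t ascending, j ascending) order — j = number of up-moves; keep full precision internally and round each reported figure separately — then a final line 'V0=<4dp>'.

Risk-neutral probability p* = (R−d)/(u−d) = (1.01−0.63)/(1.1−0.63) = 0.8085.
Payoff layer (t=1): V(1,0)=10.0000, V(1,1)=0.0000
Node (0,0) S=62.0000: V=(p*·0.0000+(1−p*)·10.0000)/1.01=1.8959; Δ=(0.0000−10.0000)/(68.2000−39.0600)=-0.3432; B=V−Δ·S=23.1725
Self-financing check: at every node Δ·S+B equals the discounted successor values.

(0,0): Delta=-0.3432 Bond=23.1725
V0=1.8959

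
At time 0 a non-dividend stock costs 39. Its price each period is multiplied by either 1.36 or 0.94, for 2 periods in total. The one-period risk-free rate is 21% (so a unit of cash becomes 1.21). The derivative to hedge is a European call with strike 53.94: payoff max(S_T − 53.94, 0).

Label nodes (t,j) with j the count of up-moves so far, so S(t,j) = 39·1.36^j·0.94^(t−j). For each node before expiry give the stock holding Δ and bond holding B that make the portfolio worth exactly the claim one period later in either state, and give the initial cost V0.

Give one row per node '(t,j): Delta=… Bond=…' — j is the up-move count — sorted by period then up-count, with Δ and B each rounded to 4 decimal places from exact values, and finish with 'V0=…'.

No-arbitrage ⇒ martingale measure with p* = (R−d)/(u−d) = 0.6429.
Payoff layer (t=2): V(2,0)=0.0000, V(2,1)=0.0000, V(2,2)=18.1944
Node (1,0) S=36.6600: V=(p*·0.0000+(1−p*)·0.0000)/1.21=0.0000; Δ=(0.0000−0.0000)/(49.8576−34.4604)=0.0000; B=V−Δ·S=0.0000
Node (1,1) S=53.0400: V=(p*·18.1944+(1−p*)·0.0000)/1.21=9.6664; Δ=(18.1944−0.0000)/(72.1344−49.8576)=0.8167; B=V−Δ·S=-33.6536
Node (0,0) S=39.0000: V=(p*·9.6664+(1−p*)·0.0000)/1.21=5.1357; Δ=(9.6664−0.0000)/(53.0400−36.6600)=0.5901; B=V−Δ·S=-17.8797
The time-0 hedge costs 5.1357, which is the no-arbitrage price.

(0,0): Delta=0.5901 Bond=-17.8797
(1,0): Delta=0.0000 Bond=0.0000
(1,1): Delta=0.8167 Bond=-33.6536
V0=5.1357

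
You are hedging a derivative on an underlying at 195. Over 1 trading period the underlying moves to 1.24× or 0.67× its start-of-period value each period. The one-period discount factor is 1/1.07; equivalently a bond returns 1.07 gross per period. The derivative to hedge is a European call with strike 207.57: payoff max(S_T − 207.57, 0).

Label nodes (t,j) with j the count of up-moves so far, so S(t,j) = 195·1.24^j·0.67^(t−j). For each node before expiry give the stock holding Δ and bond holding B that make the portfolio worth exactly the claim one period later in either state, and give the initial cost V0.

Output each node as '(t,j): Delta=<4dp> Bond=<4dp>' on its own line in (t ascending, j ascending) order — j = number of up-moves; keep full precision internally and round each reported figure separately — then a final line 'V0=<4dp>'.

Under the risk-neutral measure, an up-move has probability p* = (R−d)/(u−d) = 0.7018 and values discount at R = 1.07.
At expiry t=1: V(1,0)=0.0000, V(1,1)=34.2300
  t=0,j=0: stock 195.0000 → up 241.8000 (V=34.2300), down 130.6500 (V=0.0000). Price 22.4496; hedge Δ=0.3080, bond B=-37.6030.
Root portfolio cost Δ·195+B reproduces V0=22.4496.

(0,0): Delta=0.3080 Bond=-37.6030
V0=22.4496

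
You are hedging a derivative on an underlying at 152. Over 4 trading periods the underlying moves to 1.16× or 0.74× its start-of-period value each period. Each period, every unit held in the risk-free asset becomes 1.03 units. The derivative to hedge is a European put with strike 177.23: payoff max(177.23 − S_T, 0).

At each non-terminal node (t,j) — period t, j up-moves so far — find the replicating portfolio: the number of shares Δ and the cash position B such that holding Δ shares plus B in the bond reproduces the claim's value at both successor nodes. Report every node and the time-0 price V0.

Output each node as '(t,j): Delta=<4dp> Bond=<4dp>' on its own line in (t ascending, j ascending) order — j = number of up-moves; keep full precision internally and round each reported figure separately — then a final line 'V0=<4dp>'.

(0,0): Delta=-0.5376 Bond=106.9715
(1,0): Delta=-1.0000 Bond=162.1906
(1,1): Delta=-0.4054 Bond=86.8659
(2,0): Delta=-1.0000 Bond=167.0563
(2,1): Delta=-1.0000 Bond=167.0563
(2,2): Delta=-0.2353 Bond=54.6926
(3,0): Delta=-1.0000 Bond=172.0680
(3,1): Delta=-1.0000 Bond=172.0680
(3,2): Delta=-1.0000 Bond=172.0680
(3,3): Delta=-0.0167 Bond=4.4523
V0=25.2552

Risk-neutral probability p* = (R−d)/(u−d) = (1.03−0.74)/(1.16−0.74) = 0.6905.
Terminal values V(4,·): V(4,0)=131.6504, V(4,1)=105.7809, V(4,2)=65.2287, V(4,3)=1.6604, V(4,4)=0.0000
Node (3,0) S=61.5940: V=(p*·105.7809+(1−p*)·131.6504)/1.03=110.4739; Δ=(105.7809−131.6504)/(71.4491−45.5796)=-1.0000; B=V−Δ·S=172.0680
Node (3,1) S=96.5528: V=(p*·65.2287+(1−p*)·105.7809)/1.03=75.5151; Δ=(65.2287−105.7809)/(112.0013−71.4491)=-1.0000; B=V−Δ·S=172.0680
Node (3,2) S=151.3531: V=(p*·1.6604+(1−p*)·65.2287)/1.03=20.7149; Δ=(1.6604−65.2287)/(175.5696−112.0013)=-1.0000; B=V−Δ·S=172.0680
Node (3,3) S=237.2562: V=(p*·0.0000+(1−p*)·1.6604)/1.03=0.4990; Δ=(0.0000−1.6604)/(275.2172−175.5696)=-0.0167; B=V−Δ·S=4.4523
Node (2,0) S=83.2352: V=(p*·75.5151+(1−p*)·110.4739)/1.03=83.8211; Δ=(75.5151−110.4739)/(96.5528−61.5940)=-1.0000; B=V−Δ·S=167.0563
Node (2,1) S=130.4768: V=(p*·20.7149+(1−p*)·75.5151)/1.03=36.5795; Δ=(20.7149−75.5151)/(151.3531−96.5528)=-1.0000; B=V−Δ·S=167.0563
Node (2,2) S=204.5312: V=(p*·0.4990+(1−p*)·20.7149)/1.03=6.5595; Δ=(0.4990−20.7149)/(237.2562−151.3531)=-0.2353; B=V−Δ·S=54.6926
Node (1,0) S=112.4800: V=(p*·36.5795+(1−p*)·83.8211)/1.03=49.7106; Δ=(36.5795−83.8211)/(130.4768−83.2352)=-1.0000; B=V−Δ·S=162.1906
Node (1,1) S=176.3200: V=(p*·6.5595+(1−p*)·36.5795)/1.03=15.3897; Δ=(6.5595−36.5795)/(204.5312−130.4768)=-0.4054; B=V−Δ·S=86.8659
Node (0,0) S=152.0000: V=(p*·15.3897+(1−p*)·49.7106)/1.03=25.2552; Δ=(15.3897−49.7106)/(176.3200−112.4800)=-0.5376; B=V−Δ·S=106.9715
Self-financing check: at every node Δ·S+B equals the discounted successor values.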